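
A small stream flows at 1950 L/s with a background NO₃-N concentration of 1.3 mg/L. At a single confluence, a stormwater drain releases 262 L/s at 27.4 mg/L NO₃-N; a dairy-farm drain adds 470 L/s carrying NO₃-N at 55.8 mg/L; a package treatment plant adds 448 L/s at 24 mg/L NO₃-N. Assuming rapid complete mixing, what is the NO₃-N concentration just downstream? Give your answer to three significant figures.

Mass balance: C = (1950·1.300 + 262.0·27.40 + 470.0·55.80 + 448.0·24.00) / 3130 = 46690/3130 = 14.92 mg/L.

14.9 mg/L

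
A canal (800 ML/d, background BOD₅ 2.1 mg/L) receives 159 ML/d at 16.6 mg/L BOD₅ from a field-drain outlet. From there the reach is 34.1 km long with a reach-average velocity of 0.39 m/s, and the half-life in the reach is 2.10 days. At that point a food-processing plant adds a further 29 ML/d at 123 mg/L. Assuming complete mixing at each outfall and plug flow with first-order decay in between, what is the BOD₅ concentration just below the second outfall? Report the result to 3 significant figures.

6.74 mg/L

Mass balance: C = (800.0·2.100 + 159.0·16.60) / 959.0 = 4319/959.0 = 4.504 mg/L; combined flow 959.0 ML/d.
Travel time t = 34.1·1000 / 0.39 = 87440 s = 24.29 h.
Half-life 2.10 d → k = ln 2 / 2.10 = 0.3301 d⁻¹.
After decay, C = 4.504 × e^(−kt) = 4.504 × 0.7160 = 3.225 mg/L.
Second outfall: C = (959.0·3.225 + 29.00·123.0)/988.0 = 6.741 mg/L.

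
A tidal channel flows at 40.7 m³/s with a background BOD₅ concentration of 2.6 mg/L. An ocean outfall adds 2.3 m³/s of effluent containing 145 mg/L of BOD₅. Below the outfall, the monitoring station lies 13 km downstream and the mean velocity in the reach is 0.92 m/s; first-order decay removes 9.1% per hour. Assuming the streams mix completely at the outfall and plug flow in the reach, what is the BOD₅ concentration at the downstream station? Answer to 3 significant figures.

7.03 mg/L

Mixed concentration C = ΣQC/ΣQ = (40.70·2.600 + 2.300·145.0) / 43.00 = 439.3/43.00 = 10.22 mg/L.
Travel time t = 13·1000 / 0.92 = 14130 s = 3.925 h.
9.1%/h lost → k = −ln(1 − 0.091) = 0.09541 h⁻¹.
First-order decay: C = 10.22·exp(−k·t) = 10.22·0.6876 = 7.025 mg/L.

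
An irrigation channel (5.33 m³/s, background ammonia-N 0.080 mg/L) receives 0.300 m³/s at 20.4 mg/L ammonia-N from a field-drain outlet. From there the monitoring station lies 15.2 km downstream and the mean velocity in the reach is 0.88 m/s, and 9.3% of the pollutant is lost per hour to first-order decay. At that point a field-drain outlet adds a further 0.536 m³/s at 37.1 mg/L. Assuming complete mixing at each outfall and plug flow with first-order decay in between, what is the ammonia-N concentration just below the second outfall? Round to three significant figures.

3.89 mg/L

Mass balance: C = (5.330·0.08000 + 0.3000·20.40) / 5.630 = 6.546/5.630 = 1.163 mg/L; combined flow 5.630 m³/s.
Travel time t = 15.2·1000 / 0.88 = 17270 s = 4.798 h.
9.3%/h lost → k = −ln(1 − 0.093) = 0.09761 h⁻¹.
Applying C = C₀e^(−kt): 1.163 × 0.6260 = 0.7279 mg/L.
Second outfall: C = (5.630·0.7279 + 0.5360·37.10)/6.166 = 3.890 mg/L.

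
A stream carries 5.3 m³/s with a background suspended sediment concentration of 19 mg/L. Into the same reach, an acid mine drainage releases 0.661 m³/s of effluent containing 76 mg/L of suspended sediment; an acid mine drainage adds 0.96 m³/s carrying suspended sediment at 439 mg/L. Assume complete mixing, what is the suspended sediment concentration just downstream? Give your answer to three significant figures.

82.7 mg/L

Conservation of mass: C = (5.300·19.00 + 0.6610·76.00 + 0.9600·439.0) / 6.921 = 572.4/6.921 = 82.70 mg/L.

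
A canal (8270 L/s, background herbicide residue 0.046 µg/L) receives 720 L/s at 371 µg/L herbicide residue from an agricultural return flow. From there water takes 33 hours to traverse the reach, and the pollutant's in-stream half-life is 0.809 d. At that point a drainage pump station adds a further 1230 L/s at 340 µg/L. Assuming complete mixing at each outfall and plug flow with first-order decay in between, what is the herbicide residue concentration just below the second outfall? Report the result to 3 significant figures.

Mass balance: C = (8270·0.04600 + 720.0·371.0) / 8990 = 267500/8990 = 29.76 µg/L; combined flow 8990 L/s.
Half-life 0.809 d → k = ln 2 / 0.809 = 0.8568 d⁻¹.
Decay over the reach: 29.76·exp(−kt) = 29.76·0.3079 = 9.161 µg/L.
Second outfall: C = (8990·9.161 + 1230·340.0)/10220 = 48.98 µg/L.

49.0 µg/L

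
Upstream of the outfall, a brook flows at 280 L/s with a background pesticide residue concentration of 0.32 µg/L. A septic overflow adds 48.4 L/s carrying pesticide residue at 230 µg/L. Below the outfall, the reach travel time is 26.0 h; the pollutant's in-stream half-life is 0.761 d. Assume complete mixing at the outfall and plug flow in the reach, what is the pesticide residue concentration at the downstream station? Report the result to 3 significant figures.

Mass balance: C = (280.0·0.3200 + 48.40·230.0) / 328.4 = 11220/328.4 = 34.17 µg/L.
Half-life 0.761 d → k = ln 2 / 0.761 = 0.9108 d⁻¹.
First-order decay: C = 34.17·exp(−k·t) = 34.17·0.3728 = 12.74 µg/L.

12.7 µg/L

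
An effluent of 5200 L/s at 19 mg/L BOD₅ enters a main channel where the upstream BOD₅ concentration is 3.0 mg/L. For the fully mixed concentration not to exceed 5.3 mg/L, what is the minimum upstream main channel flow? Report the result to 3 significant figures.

Set C_mix = 5.3: (Q·3.000 + 5200·19.00) / (Q + 5200) = 5.3
→ Q = 5200·(19.00 − 5.3)/(5.3 − 3.000) = 30970 L/s.

31000 L/s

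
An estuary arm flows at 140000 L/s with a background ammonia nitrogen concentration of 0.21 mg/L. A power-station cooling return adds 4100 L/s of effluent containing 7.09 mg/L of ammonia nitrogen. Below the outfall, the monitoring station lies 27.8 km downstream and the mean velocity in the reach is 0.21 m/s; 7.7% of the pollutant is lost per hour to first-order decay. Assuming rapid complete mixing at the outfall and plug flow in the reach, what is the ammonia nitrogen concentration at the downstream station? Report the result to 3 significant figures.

0.0213 mg/L

Mass balance: C = (140000·0.2100 + 4100·7.090) / 144100 = 58470/144100 = 0.4058 mg/L.
Travel time t = 27.8·1000 / 0.21 = 132400 s = 36.77 h.
7.7%/h lost → k = −ln(1 − 0.077) = 0.08013 h⁻¹.
Applying C = C₀e^(−kt): 0.4058 × 0.05253 = 0.02131 mg/L.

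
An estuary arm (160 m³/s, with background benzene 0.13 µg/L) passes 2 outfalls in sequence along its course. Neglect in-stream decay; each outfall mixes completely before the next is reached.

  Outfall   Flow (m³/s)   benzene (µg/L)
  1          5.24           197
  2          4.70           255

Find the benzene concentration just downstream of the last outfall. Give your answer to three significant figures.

Outfall 1: combined Q = 165.2 m³/s; C = (160.0·0.1300 + 5.240·197.0)/165.2 = 6.373 µg/L.
Outfall 2: combined Q = 169.9 m³/s; C = (165.2·6.373 + 4.700·255.0)/169.9 = 13.25 µg/L.

13.2 µg/L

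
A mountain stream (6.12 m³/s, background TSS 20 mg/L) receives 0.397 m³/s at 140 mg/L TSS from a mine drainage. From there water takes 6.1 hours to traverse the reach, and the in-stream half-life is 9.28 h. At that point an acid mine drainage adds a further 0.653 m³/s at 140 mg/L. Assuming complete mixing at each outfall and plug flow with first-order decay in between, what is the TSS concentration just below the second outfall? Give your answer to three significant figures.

28.5 mg/L

Mixed concentration C = ΣQC/ΣQ = (6.120·20.00 + 0.3970·140.0) / 6.517 = 178.0/6.517 = 27.31 mg/L; combined flow 6.517 m³/s.
Half-life 9.28 h → k = ln 2 / 9.28 = 0.07469 h⁻¹ = 1.793 d⁻¹.
First-order decay: C = 27.31·exp(−k·t) = 27.31·0.6341 = 17.32 mg/L.
At the second outfall, C = (6.517·17.32 + 0.6530·140.0) / (6.517 + 0.6530) = 28.49 mg/L.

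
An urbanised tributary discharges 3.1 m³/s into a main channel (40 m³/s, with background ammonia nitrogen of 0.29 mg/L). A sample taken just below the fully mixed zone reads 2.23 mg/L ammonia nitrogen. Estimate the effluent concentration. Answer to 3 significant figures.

27.3 mg/L

Mass balance: 40.00·0.2900 + 3.100·Cₑ = 43.10·2.230
→ Cₑ = (43.10·2.230 − 40.00·0.2900) / 3.100 = 27.26 mg/L.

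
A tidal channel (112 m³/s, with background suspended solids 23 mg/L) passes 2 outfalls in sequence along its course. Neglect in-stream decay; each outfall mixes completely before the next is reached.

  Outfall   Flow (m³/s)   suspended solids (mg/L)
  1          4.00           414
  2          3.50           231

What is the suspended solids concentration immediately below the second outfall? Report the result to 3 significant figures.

Below outfall 1: Q → 116.0 m³/s, C = (112.0·23.00 + 4.000·414.0)/116.0 = 36.48 mg/L.
Below outfall 2: Q → 119.5 m³/s, C = (116.0·36.48 + 3.500·231.0)/119.5 = 42.18 mg/L.

42.2 mg/L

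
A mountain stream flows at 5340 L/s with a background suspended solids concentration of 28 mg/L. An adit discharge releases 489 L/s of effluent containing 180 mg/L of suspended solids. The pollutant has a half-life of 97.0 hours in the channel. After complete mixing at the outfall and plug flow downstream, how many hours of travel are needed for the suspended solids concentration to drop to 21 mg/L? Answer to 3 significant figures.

92.8 h

Mixed concentration C = ΣQC/ΣQ = (5340·28.00 + 489.0·180.0) / 5829 = 237500/5829 = 40.75 mg/L.
Half-life 97.0 h → k = ln 2 / 97.0 = 0.007146 h⁻¹ = 0.1715 d⁻¹.
40.75·exp(−k·t) = 21 → t = ln(40.75/21)/k = 334000 s = 92.78 h.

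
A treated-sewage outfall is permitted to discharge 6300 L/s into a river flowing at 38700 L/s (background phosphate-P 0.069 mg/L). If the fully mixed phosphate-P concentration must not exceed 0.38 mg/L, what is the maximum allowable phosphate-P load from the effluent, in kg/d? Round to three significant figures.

1250 kg/d

Mass balance at the limit: 38700·0.06900 + 6300·Cₑ = 45000·0.38 → Cₑ = 2.290 mg/L.
6300 L/s = 6.300 m³/s. Load = 6.300 m³/s × 2.290 g/m³ × 86 400 s/d = 1247 kg/d.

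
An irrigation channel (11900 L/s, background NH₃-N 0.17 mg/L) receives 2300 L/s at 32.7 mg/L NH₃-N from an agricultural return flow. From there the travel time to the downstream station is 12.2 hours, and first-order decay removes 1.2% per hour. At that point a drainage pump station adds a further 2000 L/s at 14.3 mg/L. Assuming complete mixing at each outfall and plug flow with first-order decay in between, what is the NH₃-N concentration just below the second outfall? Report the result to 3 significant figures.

5.88 mg/L

Mixed concentration C = ΣQC/ΣQ = (11900·0.1700 + 2300·32.70) / 14200 = 77230/14200 = 5.439 mg/L; combined flow 14200 L/s.
1.2%/h lost → k = −ln(1 − 0.012) = 0.01207 h⁻¹.
Applying C = C₀e^(−kt): 5.439 × 0.8630 = 4.694 mg/L.
At the second outfall, C = (14200·4.694 + 2000·14.30) / (14200 + 2000) = 5.880 mg/L.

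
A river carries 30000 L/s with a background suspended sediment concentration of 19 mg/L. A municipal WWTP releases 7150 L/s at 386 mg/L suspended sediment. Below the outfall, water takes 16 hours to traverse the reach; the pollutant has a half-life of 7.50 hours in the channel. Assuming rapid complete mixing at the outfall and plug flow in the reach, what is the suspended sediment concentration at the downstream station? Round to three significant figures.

After mixing, C = (30000·19.00 + 7150·386.0) / 37150 = 3330000/37150 = 89.63 mg/L.
Half-life 7.50 h → k = ln 2 / 7.50 = 0.09242 h⁻¹ = 2.218 d⁻¹.
Decay over the reach: 89.63·exp(−kt) = 89.63·0.2279 = 20.43 mg/L.

20.4 mg/L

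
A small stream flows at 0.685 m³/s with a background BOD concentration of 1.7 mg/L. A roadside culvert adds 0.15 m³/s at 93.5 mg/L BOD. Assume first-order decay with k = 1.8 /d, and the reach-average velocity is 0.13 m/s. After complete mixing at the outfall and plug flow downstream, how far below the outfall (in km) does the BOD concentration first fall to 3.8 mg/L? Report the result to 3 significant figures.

Conservation of mass: C = (0.6850·1.700 + 0.1500·93.50) / 0.8350 = 15.19/0.8350 = 18.19 mg/L.
Set 18.19·exp(−k·t) = 3.8 → t = ln(18.19/3.8)/k = 75160 s = 20.88 h.
Distance = v·t = 0.13·75160 = 9771 m = 9.771 km.

9.77 km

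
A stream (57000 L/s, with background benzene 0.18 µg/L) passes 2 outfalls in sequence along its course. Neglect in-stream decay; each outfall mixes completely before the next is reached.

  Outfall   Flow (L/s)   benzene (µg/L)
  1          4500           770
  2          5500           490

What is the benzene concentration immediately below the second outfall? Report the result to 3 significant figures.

After outfall 1: Q = 57000 + 4500 = 61500 L/s; C = (57000·0.1800 + 4500·770.0)/61500 = 56.51 µg/L.
After outfall 2: Q = 61500 + 5500 = 67000 L/s; C = (61500·56.51 + 5500·490.0)/67000 = 92.09 µg/L.

92.1 µg/L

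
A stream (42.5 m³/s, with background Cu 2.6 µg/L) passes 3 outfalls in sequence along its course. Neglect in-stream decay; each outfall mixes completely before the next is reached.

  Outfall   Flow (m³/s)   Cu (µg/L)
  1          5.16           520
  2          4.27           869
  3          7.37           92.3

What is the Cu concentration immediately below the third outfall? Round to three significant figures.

After outfall 1: Q = 42.50 + 5.160 = 47.66 m³/s; C = (42.50·2.600 + 5.160·520.0)/47.66 = 58.62 µg/L.
After outfall 2: Q = 47.66 + 4.270 = 51.93 m³/s; C = (47.66·58.62 + 4.270·869.0)/51.93 = 125.3 µg/L.
After outfall 3: Q = 51.93 + 7.370 = 59.30 m³/s; C = (51.93·125.3 + 7.370·92.30)/59.30 = 121.2 µg/L.

121 µg/L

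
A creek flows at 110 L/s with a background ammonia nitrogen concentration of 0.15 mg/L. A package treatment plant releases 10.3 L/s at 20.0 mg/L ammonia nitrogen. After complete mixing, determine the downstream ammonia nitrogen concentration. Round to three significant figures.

1.85 mg/L

Mixed concentration C = ΣQC/ΣQ = (110.0·0.1500 + 10.30·20.00) / 120.3 = 222.5/120.3 = 1.850 mg/L.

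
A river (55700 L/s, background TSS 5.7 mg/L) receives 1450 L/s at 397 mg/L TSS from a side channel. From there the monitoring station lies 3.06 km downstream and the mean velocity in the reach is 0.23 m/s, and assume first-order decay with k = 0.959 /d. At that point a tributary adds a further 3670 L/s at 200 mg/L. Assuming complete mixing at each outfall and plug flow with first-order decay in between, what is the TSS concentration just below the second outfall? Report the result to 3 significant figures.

Mass balance: C = (55700·5.700 + 1450·397.0) / 57150 = 893100/57150 = 15.63 mg/L; combined flow 57150 L/s.
Travel time t = 3.06·1000 / 0.23 = 13300 s = 3.696 h.
First-order decay: C = 15.63·exp(−k·t) = 15.63·0.8627 = 13.48 mg/L.
Second outfall: C = (57150·13.48 + 3670·200.0)/60820 = 24.74 mg/L.

24.7 mg/L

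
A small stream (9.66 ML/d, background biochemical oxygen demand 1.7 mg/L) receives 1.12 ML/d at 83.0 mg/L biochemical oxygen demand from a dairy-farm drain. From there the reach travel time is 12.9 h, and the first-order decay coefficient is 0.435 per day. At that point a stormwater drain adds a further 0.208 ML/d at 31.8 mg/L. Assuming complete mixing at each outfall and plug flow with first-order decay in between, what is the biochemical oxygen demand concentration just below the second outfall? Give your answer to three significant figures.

Mixed concentration C = ΣQC/ΣQ = (9.660·1.700 + 1.120·83.00) / 10.78 = 109.4/10.78 = 10.15 mg/L; combined flow 10.78 ML/d.
Applying C = C₀e^(−kt): 10.15 × 0.7915 = 8.031 mg/L.
At the second outfall, C = (10.78·8.031 + 0.2080·31.80) / (10.78 + 0.2080) = 8.481 mg/L.

8.48 mg/L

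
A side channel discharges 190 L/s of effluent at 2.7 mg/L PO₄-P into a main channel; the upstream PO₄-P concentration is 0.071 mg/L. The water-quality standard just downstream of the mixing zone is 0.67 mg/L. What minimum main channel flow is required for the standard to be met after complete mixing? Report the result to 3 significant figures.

Set C_mix = 0.67: (Q·0.07100 + 190.0·2.700) / (Q + 190.0) = 0.67
→ Q = 190.0·(2.700 − 0.67)/(0.67 − 0.07100) = 643.9 L/s.

644 L/s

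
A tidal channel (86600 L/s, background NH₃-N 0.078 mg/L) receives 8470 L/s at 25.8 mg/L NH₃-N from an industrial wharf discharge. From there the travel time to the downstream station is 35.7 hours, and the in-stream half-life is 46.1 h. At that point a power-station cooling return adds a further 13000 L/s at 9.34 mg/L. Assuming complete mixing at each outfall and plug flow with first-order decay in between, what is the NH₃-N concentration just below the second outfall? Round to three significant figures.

2.34 mg/L

Mixed concentration C = ΣQC/ΣQ = (86600·0.07800 + 8470·25.80) / 95070 = 225300/95070 = 2.370 mg/L; combined flow 95070 L/s.
Half-life 46.1 h → k = ln 2 / 46.1 = 0.01504 h⁻¹ = 0.3609 d⁻¹.
Applying C = C₀e^(−kt): 2.370 × 0.5846 = 1.385 mg/L.
Second outfall: C = (95070·1.385 + 13000·9.340)/108100 = 2.342 mg/L.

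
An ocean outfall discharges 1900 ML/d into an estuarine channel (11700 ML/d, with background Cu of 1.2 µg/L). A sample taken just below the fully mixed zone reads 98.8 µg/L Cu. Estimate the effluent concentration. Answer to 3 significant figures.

700 µg/L

Mass balance: 11700·1.200 + 1900·Cₑ = 13600·98.80
→ Cₑ = (13600·98.80 − 11700·1.200) / 1900 = 699.8 µg/L.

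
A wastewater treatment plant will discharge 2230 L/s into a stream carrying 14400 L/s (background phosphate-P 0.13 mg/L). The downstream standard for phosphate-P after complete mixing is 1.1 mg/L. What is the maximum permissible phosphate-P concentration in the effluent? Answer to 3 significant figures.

7.36 mg/L

At the limit, (Qr·Cr + Qe·Cₑ)/(Qr + Qe) = 1.1:
Cₑ = (16630·1.1 − 14400·0.1300) / 2230 = 7.364 mg/L.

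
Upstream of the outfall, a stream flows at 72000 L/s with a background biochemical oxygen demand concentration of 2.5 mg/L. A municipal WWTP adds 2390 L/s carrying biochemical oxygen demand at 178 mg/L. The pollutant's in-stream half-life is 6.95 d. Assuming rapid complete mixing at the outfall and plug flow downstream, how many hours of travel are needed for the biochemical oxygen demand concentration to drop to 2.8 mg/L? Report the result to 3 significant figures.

Mass balance: C = (72000·2.500 + 2390·178.0) / 74390 = 605400/74390 = 8.138 mg/L.
Half-life 6.95 d → k = ln 2 / 6.95 = 0.09973 d⁻¹.
8.138·exp(−k·t) = 2.8 → t = ln(8.138/2.8)/k = 924300 s = 256.8 h.

257 h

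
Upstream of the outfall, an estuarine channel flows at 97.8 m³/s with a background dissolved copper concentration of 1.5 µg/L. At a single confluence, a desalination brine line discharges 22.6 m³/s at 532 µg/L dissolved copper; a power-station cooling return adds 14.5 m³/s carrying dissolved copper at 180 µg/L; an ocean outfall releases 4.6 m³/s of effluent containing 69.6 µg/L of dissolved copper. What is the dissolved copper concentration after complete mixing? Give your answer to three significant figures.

Conservation of mass: C = (97.80·1.500 + 22.60·532.0 + 14.50·180.0 + 4.600·69.60) / 139.5 = 15100/139.5 = 108.2 µg/L.

108 µg/L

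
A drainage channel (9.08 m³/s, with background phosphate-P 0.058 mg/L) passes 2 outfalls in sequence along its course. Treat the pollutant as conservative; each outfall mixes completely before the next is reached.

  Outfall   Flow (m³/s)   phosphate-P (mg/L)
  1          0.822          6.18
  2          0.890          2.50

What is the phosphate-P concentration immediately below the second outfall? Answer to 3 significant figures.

Below outfall 1: Q → 9.902 m³/s, C = (9.080·0.05800 + 0.8220·6.180)/9.902 = 0.5662 mg/L.
Below outfall 2: Q → 10.79 m³/s, C = (9.902·0.5662 + 0.8900·2.500)/10.79 = 0.7257 mg/L.

0.726 mg/L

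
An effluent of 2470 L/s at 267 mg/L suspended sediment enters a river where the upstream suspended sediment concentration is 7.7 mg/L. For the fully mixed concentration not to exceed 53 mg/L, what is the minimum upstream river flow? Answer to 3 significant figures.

11700 L/s

Set C_mix = 53: (Q·7.700 + 2470·267.0) / (Q + 2470) = 53
→ Q = 2470·(267.0 − 53)/(53 − 7.700) = 11670 L/s.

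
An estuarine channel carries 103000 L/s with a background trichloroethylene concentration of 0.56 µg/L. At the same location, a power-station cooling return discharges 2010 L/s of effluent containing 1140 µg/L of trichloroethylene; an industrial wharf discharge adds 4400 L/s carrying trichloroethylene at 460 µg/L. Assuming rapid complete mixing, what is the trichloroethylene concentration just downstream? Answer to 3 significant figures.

After mixing, C = (103000·0.5600 + 2010·1140 + 4400·460.0) / 109400 = 4373000/109400 = 39.97 µg/L.

40.0 µg/L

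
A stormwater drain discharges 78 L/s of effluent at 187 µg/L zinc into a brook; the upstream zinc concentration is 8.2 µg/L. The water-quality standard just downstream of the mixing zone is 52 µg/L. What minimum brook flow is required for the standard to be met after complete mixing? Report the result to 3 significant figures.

Set C_mix = 52: (Q·8.200 + 78.00·187.0) / (Q + 78.00) = 52
→ Q = 78.00·(187.0 − 52)/(52 − 8.200) = 240.4 L/s.

240 L/s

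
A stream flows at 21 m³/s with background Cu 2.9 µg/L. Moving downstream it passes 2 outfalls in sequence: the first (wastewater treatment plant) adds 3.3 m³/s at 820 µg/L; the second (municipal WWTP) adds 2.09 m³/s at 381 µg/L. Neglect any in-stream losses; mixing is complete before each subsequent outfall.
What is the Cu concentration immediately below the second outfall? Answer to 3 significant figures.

135 µg/L

After outfall 1: Q = 21.00 + 3.300 = 24.30 m³/s; C = (21.00·2.900 + 3.300·820.0)/24.30 = 113.9 µg/L.
After outfall 2: Q = 24.30 + 2.090 = 26.39 m³/s; C = (24.30·113.9 + 2.090·381.0)/26.39 = 135.0 µg/L.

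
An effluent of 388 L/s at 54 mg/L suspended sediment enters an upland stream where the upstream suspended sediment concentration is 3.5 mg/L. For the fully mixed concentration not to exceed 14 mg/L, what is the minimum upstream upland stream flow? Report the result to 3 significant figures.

1480 L/s

Set C_mix = 14: (Q·3.500 + 388.0·54.00) / (Q + 388.0) = 14
→ Q = 388.0·(54.00 − 14)/(14 − 3.500) = 1478 L/s.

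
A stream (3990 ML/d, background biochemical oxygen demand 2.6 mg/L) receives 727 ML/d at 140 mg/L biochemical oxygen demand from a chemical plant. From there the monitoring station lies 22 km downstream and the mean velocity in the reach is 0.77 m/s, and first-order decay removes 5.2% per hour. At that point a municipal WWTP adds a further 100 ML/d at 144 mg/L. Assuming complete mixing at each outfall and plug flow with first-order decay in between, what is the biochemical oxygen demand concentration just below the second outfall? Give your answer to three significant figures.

Mixed concentration C = ΣQC/ΣQ = (3990·2.600 + 727.0·140.0) / 4717 = 112200/4717 = 23.78 mg/L; combined flow 4717 ML/d.
Travel time t = 22·1000 / 0.77 = 28570 s = 7.937 h.
5.2%/h lost → k = −ln(1 − 0.052) = 0.05340 h⁻¹.
Applying C = C₀e^(−kt): 23.78 × 0.6545 = 15.56 mg/L.
Second outfall: C = (4717·15.56 + 100.0·144.0)/4817 = 18.23 mg/L.

18.2 mg/L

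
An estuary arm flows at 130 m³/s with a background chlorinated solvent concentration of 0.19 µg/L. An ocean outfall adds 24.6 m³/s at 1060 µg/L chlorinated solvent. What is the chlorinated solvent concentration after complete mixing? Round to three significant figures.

Conservation of mass: C = (130.0·0.1900 + 24.60·1060) / 154.6 = 26100/154.6 = 168.8 µg/L.

169 µg/L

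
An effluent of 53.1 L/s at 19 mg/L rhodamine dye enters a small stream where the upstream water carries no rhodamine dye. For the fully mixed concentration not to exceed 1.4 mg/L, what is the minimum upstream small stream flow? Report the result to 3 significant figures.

668 L/s

Set C_mix = 1.4: (Q·0 + 53.10·19.00) / (Q + 53.10) = 1.4
→ Q = 53.10·(19.00 − 1.4)/(1.4 − 0) = 667.5 L/s.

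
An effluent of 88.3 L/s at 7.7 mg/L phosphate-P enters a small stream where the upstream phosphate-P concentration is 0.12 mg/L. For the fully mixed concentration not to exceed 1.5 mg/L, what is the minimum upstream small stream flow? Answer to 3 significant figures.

Set C_mix = 1.5: (Q·0.1200 + 88.30·7.700) / (Q + 88.30) = 1.5
→ Q = 88.30·(7.700 − 1.5)/(1.5 − 0.1200) = 396.7 L/s.

397 L/s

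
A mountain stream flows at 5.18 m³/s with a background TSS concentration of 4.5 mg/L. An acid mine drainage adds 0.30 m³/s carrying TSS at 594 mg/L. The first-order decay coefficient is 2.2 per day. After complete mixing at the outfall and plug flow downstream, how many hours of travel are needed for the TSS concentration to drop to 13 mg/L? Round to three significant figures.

Conservation of mass: C = (5.180·4.500 + 0.3000·594.0) / 5.480 = 201.5/5.480 = 36.77 mg/L.
36.77·exp(−k·t) = 13 → t = ln(36.77/13)/k = 40840 s = 11.34 h.

11.3 h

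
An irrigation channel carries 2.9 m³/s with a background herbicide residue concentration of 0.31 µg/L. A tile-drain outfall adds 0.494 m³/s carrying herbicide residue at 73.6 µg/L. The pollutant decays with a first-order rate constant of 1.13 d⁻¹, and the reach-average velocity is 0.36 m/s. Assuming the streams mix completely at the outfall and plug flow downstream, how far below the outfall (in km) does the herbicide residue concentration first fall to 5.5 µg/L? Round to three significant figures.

19.0 km

Mass balance: C = (2.900·0.3100 + 0.4940·73.60) / 3.394 = 37.26/3.394 = 10.98 µg/L.
Set 10.98·exp(−k·t) = 5.5 → t = ln(10.98/5.5)/k = 52840 s = 14.68 h.
Distance = v·t = 0.36·52840 = 19020 m = 19.02 km.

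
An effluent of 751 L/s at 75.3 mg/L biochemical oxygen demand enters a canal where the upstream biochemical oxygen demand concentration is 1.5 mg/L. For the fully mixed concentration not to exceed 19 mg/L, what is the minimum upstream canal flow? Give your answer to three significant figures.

Set C_mix = 19: (Q·1.500 + 751.0·75.30) / (Q + 751.0) = 19
→ Q = 751.0·(75.30 − 19)/(19 − 1.500) = 2416 L/s.

2420 L/s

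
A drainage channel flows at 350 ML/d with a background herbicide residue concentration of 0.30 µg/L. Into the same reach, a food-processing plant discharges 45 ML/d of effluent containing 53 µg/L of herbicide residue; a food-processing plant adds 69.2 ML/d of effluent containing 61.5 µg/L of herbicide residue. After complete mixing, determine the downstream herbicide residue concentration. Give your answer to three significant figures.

14.5 µg/L

After mixing, C = (350.0·0.3000 + 45.00·53.00 + 69.20·61.50) / 464.2 = 6746/464.2 = 14.53 µg/L.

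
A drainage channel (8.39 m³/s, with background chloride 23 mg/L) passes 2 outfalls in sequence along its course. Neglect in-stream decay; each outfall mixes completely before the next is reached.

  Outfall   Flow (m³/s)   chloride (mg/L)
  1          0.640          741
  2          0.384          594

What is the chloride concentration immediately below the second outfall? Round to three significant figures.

95.1 mg/L

Outfall 1: combined Q = 9.030 m³/s; C = (8.390·23.00 + 0.6400·741.0)/9.030 = 73.89 mg/L.
Outfall 2: combined Q = 9.414 m³/s; C = (9.030·73.89 + 0.3840·594.0)/9.414 = 95.10 mg/L.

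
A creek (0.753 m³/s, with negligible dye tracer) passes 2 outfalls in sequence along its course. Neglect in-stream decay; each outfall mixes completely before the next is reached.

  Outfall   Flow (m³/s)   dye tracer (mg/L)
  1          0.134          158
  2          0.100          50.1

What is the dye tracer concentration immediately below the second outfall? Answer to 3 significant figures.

26.5 mg/L

Outfall 1: combined Q = 0.8870 m³/s; C = (0.7530·0 + 0.1340·158.0)/0.8870 = 23.87 mg/L.
Outfall 2: combined Q = 0.9870 m³/s; C = (0.8870·23.87 + 0.1000·50.10)/0.9870 = 26.53 mg/L.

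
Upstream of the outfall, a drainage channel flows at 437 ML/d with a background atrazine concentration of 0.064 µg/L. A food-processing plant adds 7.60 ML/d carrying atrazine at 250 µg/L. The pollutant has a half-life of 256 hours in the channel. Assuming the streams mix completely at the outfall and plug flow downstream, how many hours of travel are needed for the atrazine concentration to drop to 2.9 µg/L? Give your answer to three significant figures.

Mass balance: C = (437.0·0.06400 + 7.600·250.0) / 444.6 = 1928/444.6 = 4.336 µg/L.
Half-life 256 h → k = ln 2 / 256 = 0.002708 h⁻¹ = 0.06498 d⁻¹.
4.336·exp(−k·t) = 2.9 → t = ln(4.336/2.9)/k = 534900 s = 148.6 h.

149 h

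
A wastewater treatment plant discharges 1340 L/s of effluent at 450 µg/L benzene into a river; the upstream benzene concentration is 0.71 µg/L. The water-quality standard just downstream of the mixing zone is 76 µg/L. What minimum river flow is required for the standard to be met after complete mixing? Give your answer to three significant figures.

6660 L/s

Set C_mix = 76: (Q·0.7100 + 1340·450.0) / (Q + 1340) = 76
→ Q = 1340·(450.0 − 76)/(76 − 0.7100) = 6656 L/s.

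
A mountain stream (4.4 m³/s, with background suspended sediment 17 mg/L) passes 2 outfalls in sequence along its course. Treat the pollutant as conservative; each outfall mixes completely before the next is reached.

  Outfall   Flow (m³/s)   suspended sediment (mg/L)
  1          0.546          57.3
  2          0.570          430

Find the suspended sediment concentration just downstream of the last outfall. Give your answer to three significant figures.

63.7 mg/L

Below outfall 1: Q → 4.946 m³/s, C = (4.400·17.00 + 0.5460·57.30)/4.946 = 21.45 mg/L.
Below outfall 2: Q → 5.516 m³/s, C = (4.946·21.45 + 0.5700·430.0)/5.516 = 63.67 mg/L.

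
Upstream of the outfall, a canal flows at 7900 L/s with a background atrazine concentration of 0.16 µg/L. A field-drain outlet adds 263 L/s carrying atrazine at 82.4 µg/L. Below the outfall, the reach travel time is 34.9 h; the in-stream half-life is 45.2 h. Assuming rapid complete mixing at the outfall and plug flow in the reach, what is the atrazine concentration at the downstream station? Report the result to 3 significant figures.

1.65 µg/L

Flow-weighted average: C = (7900·0.1600 + 263.0·82.40) / 8163 = 22940/8163 = 2.810 µg/L.
Half-life 45.2 h → k = ln 2 / 45.2 = 0.01534 h⁻¹ = 0.3680 d⁻¹.
Applying C = C₀e^(−kt): 2.810 × 0.5856 = 1.645 µg/L.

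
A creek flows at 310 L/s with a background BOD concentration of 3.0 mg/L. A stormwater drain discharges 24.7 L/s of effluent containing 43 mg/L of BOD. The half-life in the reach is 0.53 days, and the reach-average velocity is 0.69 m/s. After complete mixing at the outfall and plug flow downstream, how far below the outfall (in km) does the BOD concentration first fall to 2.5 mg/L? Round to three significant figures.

39.5 km

Mixed concentration C = ΣQC/ΣQ = (310.0·3.000 + 24.70·43.00) / 334.7 = 1992/334.7 = 5.952 mg/L.
Half-life 0.53 d → k = ln 2 / 0.53 = 1.308 d⁻¹.
Set 5.952·exp(−k·t) = 2.5 → t = ln(5.952/2.5)/k = 57310 s = 15.92 h.
Distance = v·t = 0.69·57310 = 39540 m = 39.54 km.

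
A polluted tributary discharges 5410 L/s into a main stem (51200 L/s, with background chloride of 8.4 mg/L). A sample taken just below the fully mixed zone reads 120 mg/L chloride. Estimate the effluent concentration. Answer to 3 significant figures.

1180 mg/L

Mass balance: 51200·8.400 + 5410·Cₑ = 56610·120.0
→ Cₑ = (56610·120.0 − 51200·8.400) / 5410 = 1176 mg/L.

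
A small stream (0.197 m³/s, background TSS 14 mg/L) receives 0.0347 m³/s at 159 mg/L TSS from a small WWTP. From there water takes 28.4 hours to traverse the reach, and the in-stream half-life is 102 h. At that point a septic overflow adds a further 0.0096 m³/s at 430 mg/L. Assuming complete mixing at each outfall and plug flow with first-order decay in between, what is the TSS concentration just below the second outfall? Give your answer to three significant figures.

Conservation of mass: C = (0.1970·14.00 + 0.03470·159.0) / 0.2317 = 8.275/0.2317 = 35.72 mg/L; combined flow 0.2317 m³/s.
Half-life 102 h → k = ln 2 / 102 = 0.006796 h⁻¹ = 0.1631 d⁻¹.
After decay, C = 35.72 × e^(−kt) = 35.72 × 0.8245 = 29.45 mg/L.
At the second outfall, C = (0.2317·29.45 + 0.009600·430.0) / (0.2317 + 0.009600) = 45.38 mg/L.

45.4 mg/L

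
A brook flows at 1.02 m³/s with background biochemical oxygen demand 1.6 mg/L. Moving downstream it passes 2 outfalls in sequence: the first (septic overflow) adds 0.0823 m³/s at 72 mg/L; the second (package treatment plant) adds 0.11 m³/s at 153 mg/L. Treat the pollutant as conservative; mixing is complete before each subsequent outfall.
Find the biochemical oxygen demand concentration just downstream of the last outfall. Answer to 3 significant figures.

20.1 mg/L

Below outfall 1: Q → 1.102 m³/s, C = (1.020·1.600 + 0.08230·72.00)/1.102 = 6.856 mg/L.
Below outfall 2: Q → 1.212 m³/s, C = (1.102·6.856 + 0.1100·153.0)/1.212 = 20.12 mg/L.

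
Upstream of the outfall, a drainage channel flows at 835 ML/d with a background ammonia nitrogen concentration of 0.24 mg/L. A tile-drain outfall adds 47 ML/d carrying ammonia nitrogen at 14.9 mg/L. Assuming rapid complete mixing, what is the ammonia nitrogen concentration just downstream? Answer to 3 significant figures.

1.02 mg/L

Mixed concentration C = ΣQC/ΣQ = (835.0·0.2400 + 47.00·14.90) / 882.0 = 900.7/882.0 = 1.021 mg/L.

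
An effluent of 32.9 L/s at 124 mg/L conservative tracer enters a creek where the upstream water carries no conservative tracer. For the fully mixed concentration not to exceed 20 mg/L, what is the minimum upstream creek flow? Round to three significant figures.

171 L/s

Set C_mix = 20: (Q·0 + 32.90·124.0) / (Q + 32.90) = 20
→ Q = 32.90·(124.0 − 20)/(20 − 0) = 171.1 L/s.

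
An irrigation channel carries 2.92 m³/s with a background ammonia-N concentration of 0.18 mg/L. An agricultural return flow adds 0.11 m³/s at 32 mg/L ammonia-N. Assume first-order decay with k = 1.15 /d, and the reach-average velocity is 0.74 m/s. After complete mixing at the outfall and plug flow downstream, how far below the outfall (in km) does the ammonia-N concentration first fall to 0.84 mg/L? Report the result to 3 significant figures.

25.8 km

After mixing, C = (2.920·0.1800 + 0.1100·32.00) / 3.030 = 4.046/3.030 = 1.335 mg/L.
Set 1.335·exp(−k·t) = 0.84 → t = ln(1.335/0.84)/k = 34820 s = 9.671 h.
Distance = v·t = 0.74·34820 = 25760 m = 25.76 km.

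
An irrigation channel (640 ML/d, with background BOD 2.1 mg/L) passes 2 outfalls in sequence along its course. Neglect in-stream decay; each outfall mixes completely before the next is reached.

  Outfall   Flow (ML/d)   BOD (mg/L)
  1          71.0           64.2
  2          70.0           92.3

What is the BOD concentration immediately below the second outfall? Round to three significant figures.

After outfall 1: Q = 640.0 + 71.00 = 711.0 ML/d; C = (640.0·2.100 + 71.00·64.20)/711.0 = 8.301 mg/L.
After outfall 2: Q = 711.0 + 70.00 = 781.0 ML/d; C = (711.0·8.301 + 70.00·92.30)/781.0 = 15.83 mg/L.

15.8 mg/L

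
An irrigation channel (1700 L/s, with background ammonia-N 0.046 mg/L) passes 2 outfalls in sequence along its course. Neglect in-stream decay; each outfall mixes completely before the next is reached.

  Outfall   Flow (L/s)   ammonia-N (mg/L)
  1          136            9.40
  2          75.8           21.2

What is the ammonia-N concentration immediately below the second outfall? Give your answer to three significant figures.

1.55 mg/L

Below outfall 1: Q → 1836 L/s, C = (1700·0.04600 + 136.0·9.400)/1836 = 0.7389 mg/L.
Below outfall 2: Q → 1912 L/s, C = (1836·0.7389 + 75.80·21.20)/1912 = 1.550 mg/L.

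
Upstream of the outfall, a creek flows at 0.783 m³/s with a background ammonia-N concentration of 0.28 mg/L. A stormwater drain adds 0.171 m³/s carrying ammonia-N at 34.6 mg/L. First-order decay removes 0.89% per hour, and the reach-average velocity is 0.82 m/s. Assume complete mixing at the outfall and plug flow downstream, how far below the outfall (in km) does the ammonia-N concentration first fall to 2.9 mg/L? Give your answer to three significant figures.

263 km

Conservation of mass: C = (0.7830·0.2800 + 0.1710·34.60) / 0.9540 = 6.136/0.9540 = 6.432 mg/L.
0.89%/h lost → k = −ln(1 − 0.0089) = 0.008940 h⁻¹.
Set 6.432·exp(−k·t) = 2.9 → t = ln(6.432/2.9)/k = 320800 s = 89.10 h.
Distance = v·t = 0.82·320800 = 263000 m = 263.0 km.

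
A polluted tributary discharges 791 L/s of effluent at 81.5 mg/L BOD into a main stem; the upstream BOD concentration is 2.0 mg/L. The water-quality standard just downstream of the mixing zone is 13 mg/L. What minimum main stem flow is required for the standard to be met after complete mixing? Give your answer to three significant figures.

Set C_mix = 13: (Q·2.000 + 791.0·81.50) / (Q + 791.0) = 13
→ Q = 791.0·(81.50 − 13)/(13 − 2.000) = 4926 L/s.

4930 L/s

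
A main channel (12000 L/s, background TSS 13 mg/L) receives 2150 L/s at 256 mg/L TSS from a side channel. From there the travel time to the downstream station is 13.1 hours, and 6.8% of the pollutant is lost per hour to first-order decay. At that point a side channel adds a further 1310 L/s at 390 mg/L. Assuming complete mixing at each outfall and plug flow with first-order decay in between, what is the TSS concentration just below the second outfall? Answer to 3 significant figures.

Flow-weighted average: C = (12000·13.00 + 2150·256.0) / 14150 = 706400/14150 = 49.92 mg/L; combined flow 14150 L/s.
6.8%/h lost → k = −ln(1 − 0.068) = 0.07042 h⁻¹.
Applying C = C₀e^(−kt): 49.92 × 0.3975 = 19.84 mg/L.
At the second outfall, C = (14150·19.84 + 1310·390.0) / (14150 + 1310) = 51.21 mg/L.

51.2 mg/L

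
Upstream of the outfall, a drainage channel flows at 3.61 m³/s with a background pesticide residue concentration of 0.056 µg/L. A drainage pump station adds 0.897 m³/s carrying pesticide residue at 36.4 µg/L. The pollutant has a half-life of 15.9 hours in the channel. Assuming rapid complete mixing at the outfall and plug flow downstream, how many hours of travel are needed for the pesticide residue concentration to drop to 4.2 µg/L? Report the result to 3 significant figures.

12.6 h

Mass balance: C = (3.610·0.05600 + 0.8970·36.40) / 4.507 = 32.85/4.507 = 7.289 µg/L.
Half-life 15.9 h → k = ln 2 / 15.9 = 0.04359 h⁻¹ = 1.046 d⁻¹.
7.289·exp(−k·t) = 4.2 → t = ln(7.289/4.2)/k = 45530 s = 12.65 h.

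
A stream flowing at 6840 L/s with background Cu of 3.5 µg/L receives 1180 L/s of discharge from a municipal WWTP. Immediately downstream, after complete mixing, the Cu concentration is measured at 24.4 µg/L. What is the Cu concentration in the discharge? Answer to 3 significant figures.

Mass balance: 6840·3.500 + 1180·Cₑ = 8020·24.40
→ Cₑ = (8020·24.40 − 6840·3.500) / 1180 = 145.5 µg/L.

146 µg/L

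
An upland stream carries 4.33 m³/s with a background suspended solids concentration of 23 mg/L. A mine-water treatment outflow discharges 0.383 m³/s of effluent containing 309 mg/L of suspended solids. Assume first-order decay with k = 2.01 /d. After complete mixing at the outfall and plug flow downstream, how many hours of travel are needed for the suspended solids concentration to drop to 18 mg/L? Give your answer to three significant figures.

Mixed concentration C = ΣQC/ΣQ = (4.330·23.00 + 0.3830·309.0) / 4.713 = 217.9/4.713 = 46.24 mg/L.
46.24·exp(−k·t) = 18 → t = ln(46.24/18)/k = 40560 s = 11.27 h.

11.3 h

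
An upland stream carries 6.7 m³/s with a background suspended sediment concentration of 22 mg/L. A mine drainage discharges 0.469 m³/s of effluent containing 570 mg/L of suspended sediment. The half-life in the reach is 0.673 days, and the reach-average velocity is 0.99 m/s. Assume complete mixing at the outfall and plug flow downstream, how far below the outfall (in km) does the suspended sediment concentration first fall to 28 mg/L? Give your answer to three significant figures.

60.3 km

Flow-weighted average: C = (6.700·22.00 + 0.4690·570.0) / 7.169 = 414.7/7.169 = 57.85 mg/L.
Half-life 0.673 d → k = ln 2 / 0.673 = 1.030 d⁻¹.
Set 57.85·exp(−k·t) = 28 → t = ln(57.85/28)/k = 60870 s = 16.91 h.
Distance = v·t = 0.99·60870 = 60270 m = 60.27 km.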